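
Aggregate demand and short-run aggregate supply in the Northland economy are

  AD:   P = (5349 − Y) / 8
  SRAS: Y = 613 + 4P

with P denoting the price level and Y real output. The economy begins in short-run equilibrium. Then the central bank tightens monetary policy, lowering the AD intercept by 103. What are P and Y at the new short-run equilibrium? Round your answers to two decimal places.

This is a negative demand shock: AD shifts left.
New AD: Y = 5246 − 8P.
Set AD = SRAS: 5246 − 8P = 613 + 4P, so 4633 = 12P and P = 386.08.
Substituting into AD, Y = 2157.33.

P = 386.08, Y = 2157.33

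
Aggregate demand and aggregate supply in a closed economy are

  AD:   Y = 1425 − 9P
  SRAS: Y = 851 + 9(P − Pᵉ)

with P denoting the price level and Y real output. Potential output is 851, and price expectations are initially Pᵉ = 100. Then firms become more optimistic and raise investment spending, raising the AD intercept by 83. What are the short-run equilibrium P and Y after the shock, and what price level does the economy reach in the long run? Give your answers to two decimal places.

Short run: P = 86.50, Y = 729.50. Long run: P = 73.00.

AD shifts right: new AD is Y = 1508 − 9P. With Pᵉ = 100, SRAS is Y = 9P − 49.
Short run: 1508 − 9P = 9P − 49 gives 1557 = 18P, so P = 86.50 and Y = 1508 − 9P = 729.50.
Y = 729.50 is below potential 851; expectations adjust and SRAS shifts right until Y = 851.
Long run: on the new AD curve, 851 = 1508 − 9P gives P = 73.00.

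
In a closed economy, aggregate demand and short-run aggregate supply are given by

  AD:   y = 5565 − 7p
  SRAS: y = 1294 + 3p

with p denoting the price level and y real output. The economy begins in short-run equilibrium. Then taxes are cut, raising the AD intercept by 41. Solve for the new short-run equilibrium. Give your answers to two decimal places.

This is a positive demand shock: AD shifts right.
New AD: y = 5606 − 7p.
Set AD = SRAS: 5606 − 7p = 1294 + 3p, so 4312 = 10p and p = 431.20.
Substituting into AD, y = 2587.60.

p = 431.20, y = 2587.60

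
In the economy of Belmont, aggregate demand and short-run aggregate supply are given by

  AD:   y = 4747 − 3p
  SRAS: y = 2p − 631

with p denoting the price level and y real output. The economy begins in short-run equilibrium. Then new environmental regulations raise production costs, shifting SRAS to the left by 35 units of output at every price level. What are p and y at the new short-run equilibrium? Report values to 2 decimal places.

p = 1082.60, y = 1499.20

This is a negative supply shock: SRAS shifts left.
New SRAS: y = 2p − 666.
Set AD = SRAS: 4747 − 3p = 2p − 666, so 5413 = 5p and p = 1082.60.
Substituting into AD, y = 1499.20.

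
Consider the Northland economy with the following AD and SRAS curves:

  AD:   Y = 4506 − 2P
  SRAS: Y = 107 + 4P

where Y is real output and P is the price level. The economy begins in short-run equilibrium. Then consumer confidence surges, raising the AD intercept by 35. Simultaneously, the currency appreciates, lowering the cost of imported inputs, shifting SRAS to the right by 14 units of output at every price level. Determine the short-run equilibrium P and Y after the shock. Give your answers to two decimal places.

P = 736.67, Y = 3067.67

After both shocks: AD is Y = 4541 − 2P and SRAS is Y = 121 + 4P.
Setting them equal: 4420 = 6P, so P = 736.67.
Substituting into AD, Y = 3067.67.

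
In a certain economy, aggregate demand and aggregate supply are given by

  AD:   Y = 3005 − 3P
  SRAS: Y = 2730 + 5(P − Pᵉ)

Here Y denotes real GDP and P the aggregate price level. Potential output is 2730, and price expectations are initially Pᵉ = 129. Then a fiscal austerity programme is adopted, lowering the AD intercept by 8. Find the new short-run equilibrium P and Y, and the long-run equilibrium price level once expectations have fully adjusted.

Short run: P = 114, Y = 2655. Long run: P = 89.

AD shifts left: new AD is Y = 2997 − 3P. With Pᵉ = 129, SRAS is Y = 2085 + 5P.
Short run: 2997 − 3P = 2085 + 5P gives 912 = 8P, so P = 114 and Y = 2997 − 3·114 = 2655.
Y = 2655 is below potential 2730; expectations adjust and SRAS shifts right until Y = 2730.
Long run: on the new AD curve, 2730 = 2997 − 3P gives P = 89.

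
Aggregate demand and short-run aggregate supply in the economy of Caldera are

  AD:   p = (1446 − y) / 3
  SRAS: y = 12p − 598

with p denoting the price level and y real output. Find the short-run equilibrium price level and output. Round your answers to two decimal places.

Rearrange AD to y = 1446 − 3p.
Set AD = SRAS: 1446 − 3p = 12p − 598, so 2044 = 15p and p = 136.27.
Substituting into AD, y = 1446 − 3p = 1037.20.

p = 136.27, y = 1037.20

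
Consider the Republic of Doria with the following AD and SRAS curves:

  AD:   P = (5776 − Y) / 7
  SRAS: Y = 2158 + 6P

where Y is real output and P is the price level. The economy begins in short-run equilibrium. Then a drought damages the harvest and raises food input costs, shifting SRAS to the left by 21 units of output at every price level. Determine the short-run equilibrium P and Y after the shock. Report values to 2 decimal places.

P = 279.92, Y = 3816.54

This is a negative supply shock: SRAS shifts left.
New SRAS: Y = 2137 + 6P.
Set AD = SRAS: 5776 − 7P = 2137 + 6P, so 3639 = 13P and P = 279.92.
Substituting into AD, Y = 3816.54.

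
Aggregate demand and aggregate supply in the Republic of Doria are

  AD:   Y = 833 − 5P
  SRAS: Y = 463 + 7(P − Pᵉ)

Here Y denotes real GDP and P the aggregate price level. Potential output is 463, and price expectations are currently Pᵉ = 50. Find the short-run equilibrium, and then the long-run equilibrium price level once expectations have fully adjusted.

Short run: P = 60, Y = 533. Long run: P = 74.

Short run: with Pᵉ = 50, SRAS is Y = 113 + 7P. Setting AD = SRAS gives 720 = 12P, so P = 60 and Y = 833 − 5·60 = 533.
Output 533 is above potential 463, so over time expected prices rise and SRAS shifts left until Y returns to 463.
Long run: Y = 463 on the AD curve gives 463 = 833 − 5P, so P = 74.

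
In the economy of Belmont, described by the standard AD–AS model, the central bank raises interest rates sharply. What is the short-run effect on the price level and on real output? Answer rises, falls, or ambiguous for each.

This is a negative demand shock: AD shifts left.
Moving along the upward-sloping SRAS curve, P falls and Y falls.

Price level: falls; output: falls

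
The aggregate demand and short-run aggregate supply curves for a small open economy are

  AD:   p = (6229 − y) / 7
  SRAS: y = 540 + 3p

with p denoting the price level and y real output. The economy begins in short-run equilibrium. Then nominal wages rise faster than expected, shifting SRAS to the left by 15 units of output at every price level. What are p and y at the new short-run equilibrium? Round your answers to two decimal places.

p = 570.40, y = 2236.20

This is a negative supply shock: SRAS shifts left.
New SRAS: y = 525 + 3p.
Set AD = SRAS: 6229 − 7p = 525 + 3p, so 5704 = 10p and p = 570.40.
Substituting into AD, y = 2236.20.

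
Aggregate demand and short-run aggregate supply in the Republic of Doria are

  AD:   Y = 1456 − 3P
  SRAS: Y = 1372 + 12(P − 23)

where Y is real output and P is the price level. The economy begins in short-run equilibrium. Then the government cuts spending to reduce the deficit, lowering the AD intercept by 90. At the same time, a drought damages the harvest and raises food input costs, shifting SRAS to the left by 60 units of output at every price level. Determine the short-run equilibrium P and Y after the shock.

P = 22, Y = 1300

After both shocks: AD is Y = 1366 − 3P and SRAS is Y = 1036 + 12P.
Setting them equal: 330 = 15P, so P = 22.
Y = 1366 − 3·22 = 1300.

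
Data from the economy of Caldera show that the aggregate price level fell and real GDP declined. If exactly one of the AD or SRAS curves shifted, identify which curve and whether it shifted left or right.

P fell and Y fell. An AD shift moves P and Y in the same direction; an SRAS shift moves them in opposite directions.
Here P and Y moved in the same direction, so the AD curve shifted.
Since Y fell, AD shifted left.

AD shifted left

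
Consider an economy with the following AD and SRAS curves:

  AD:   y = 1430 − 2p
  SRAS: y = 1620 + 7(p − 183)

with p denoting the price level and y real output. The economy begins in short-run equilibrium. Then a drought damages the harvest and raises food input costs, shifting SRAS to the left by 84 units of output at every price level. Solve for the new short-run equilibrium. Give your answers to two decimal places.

p = 130.56, y = 1168.89

This is a negative supply shock: SRAS shifts left.
New SRAS: y = 255 + 7p.
Set AD = SRAS: 1430 − 2p = 255 + 7p, so 1175 = 9p and p = 130.56.
Substituting into AD, y = 1168.89.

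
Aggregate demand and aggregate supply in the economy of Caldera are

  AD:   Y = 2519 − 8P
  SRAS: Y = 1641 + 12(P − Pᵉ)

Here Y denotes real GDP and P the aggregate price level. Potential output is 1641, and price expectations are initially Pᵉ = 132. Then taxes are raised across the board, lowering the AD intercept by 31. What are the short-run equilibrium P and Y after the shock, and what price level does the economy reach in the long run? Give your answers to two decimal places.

AD shifts left: new AD is Y = 2488 − 8P. With Pᵉ = 132, SRAS is Y = 57 + 12P.
Short run: 2488 − 8P = 57 + 12P gives 2431 = 20P, so P = 121.55 and Y = 2488 − 8P = 1515.60.
Y = 1515.60 is below potential 1641; expectations adjust and SRAS shifts right until Y = 1641.
Long run: on the new AD curve, 1641 = 2488 − 8P gives P = 105.88.

Short run: P = 121.55, Y = 1515.60. Long run: P = 105.88.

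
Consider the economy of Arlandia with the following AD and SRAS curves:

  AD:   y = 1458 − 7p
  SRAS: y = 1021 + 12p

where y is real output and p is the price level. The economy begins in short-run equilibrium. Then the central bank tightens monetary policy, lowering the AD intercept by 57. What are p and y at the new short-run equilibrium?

This is a negative demand shock: AD shifts left.
New AD: y = 1401 − 7p.
Set AD = SRAS: 1401 − 7p = 1021 + 12p, so 380 = 19p and p = 20.
y = 1401 − 7·20 = 1261.

p = 20, y = 1261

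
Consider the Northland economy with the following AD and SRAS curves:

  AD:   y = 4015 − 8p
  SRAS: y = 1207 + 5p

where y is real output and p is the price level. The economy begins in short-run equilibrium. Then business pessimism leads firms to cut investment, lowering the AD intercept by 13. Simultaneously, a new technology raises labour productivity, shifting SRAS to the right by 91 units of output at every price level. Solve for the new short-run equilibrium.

p = 208, y = 2338

After both shocks: AD is y = 4002 − 8p and SRAS is y = 1298 + 5p.
Setting them equal: 2704 = 13p, so p = 208.
y = 4002 − 8·208 = 2338.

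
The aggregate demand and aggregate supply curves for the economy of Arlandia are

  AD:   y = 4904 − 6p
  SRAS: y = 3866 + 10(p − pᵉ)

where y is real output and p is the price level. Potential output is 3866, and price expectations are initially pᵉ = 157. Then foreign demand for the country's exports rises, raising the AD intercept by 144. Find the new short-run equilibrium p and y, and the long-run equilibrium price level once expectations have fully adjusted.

AD shifts right: new AD is y = 5048 − 6p. With pᵉ = 157, SRAS is y = 2296 + 10p.
Short run: 5048 − 6p = 2296 + 10p gives 2752 = 16p, so p = 172 and y = 5048 − 6·172 = 4016.
y = 4016 is above potential 3866; expectations adjust and SRAS shifts left until y = 3866.
Long run: on the new AD curve, 3866 = 5048 − 6p gives p = 197.

Short run: p = 172, y = 4016. Long run: p = 197.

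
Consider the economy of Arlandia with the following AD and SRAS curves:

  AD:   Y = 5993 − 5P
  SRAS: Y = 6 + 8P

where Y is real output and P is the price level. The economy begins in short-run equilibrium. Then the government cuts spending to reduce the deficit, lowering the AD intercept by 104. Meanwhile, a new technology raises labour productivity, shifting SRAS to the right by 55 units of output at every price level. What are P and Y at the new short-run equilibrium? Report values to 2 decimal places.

After both shocks: AD is Y = 5889 − 5P and SRAS is Y = 61 + 8P.
Setting them equal: 5828 = 13P, so P = 448.31.
Substituting into AD, Y = 3647.46.

P = 448.31, Y = 3647.46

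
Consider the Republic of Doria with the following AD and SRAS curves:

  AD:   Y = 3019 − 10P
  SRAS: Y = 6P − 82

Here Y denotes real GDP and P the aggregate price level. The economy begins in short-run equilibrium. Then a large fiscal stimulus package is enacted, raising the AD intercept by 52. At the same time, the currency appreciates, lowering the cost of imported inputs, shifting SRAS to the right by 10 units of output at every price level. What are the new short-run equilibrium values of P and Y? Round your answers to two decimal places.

P = 196.44, Y = 1106.63

After both shocks: AD is Y = 3071 − 10P and SRAS is Y = 6P − 72.
Setting them equal: 3143 = 16P, so P = 196.44.
Substituting into AD, Y = 1106.63.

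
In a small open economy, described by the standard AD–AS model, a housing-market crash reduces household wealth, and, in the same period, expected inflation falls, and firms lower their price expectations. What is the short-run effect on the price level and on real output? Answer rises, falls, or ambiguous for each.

Price level: falls; output: ambiguous

The first event is a negative demand shock: AD shifts left, which by itself pushes P down and Y down.
The second is a favourable supply shock: SRAS shifts right, which by itself pushes P down and Y up.
Both shocks push P down, so P falls. The two shocks push Y in opposite directions, so the effect on Y is ambiguous.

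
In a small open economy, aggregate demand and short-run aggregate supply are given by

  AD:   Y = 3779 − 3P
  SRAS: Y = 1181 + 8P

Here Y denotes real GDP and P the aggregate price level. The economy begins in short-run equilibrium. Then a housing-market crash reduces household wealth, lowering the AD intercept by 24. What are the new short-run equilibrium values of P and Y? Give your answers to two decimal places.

P = 234.00, Y = 3053.00

This is a negative demand shock: AD shifts left.
New AD: Y = 3755 − 3P.
Set AD = SRAS: 3755 − 3P = 1181 + 8P, so 2574 = 11P and P = 234.00.
Substituting into AD, Y = 3053.00.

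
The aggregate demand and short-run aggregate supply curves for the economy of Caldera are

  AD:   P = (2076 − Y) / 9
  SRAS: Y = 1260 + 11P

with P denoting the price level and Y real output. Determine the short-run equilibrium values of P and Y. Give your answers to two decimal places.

P = 40.80, Y = 1708.80

Rearrange AD to Y = 2076 − 9P.
Set AD = SRAS: 2076 − 9P = 1260 + 11P, so 816 = 20P and P = 40.80.
Substituting into AD, Y = 2076 − 9P = 1708.80.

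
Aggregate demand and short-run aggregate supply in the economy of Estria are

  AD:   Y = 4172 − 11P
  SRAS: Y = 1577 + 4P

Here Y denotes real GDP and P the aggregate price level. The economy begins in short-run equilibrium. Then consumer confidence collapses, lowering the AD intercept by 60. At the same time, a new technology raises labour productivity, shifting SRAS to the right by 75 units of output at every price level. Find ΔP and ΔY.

ΔP = -9, ΔY = +39

After both shocks: AD is Y = 4112 − 11P and SRAS is Y = 1652 + 4P.
Setting them equal: 2460 = 15P, so P = 164.
Y = 4112 − 11·164 = 2308.
Initially P = 173, Y = 2269, so ΔP = -9 and ΔY = +39.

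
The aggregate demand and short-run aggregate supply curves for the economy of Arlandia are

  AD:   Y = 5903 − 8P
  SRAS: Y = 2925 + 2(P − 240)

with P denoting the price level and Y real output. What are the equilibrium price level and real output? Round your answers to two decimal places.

Write SRAS as Y = 2925 + 2P − 480 = 2445 + 2P.
Set AD = SRAS: 5903 − 8P = 2445 + 2P, so 3458 = 10P and P = 345.80.
Substituting into AD, Y = 5903 − 8P = 3136.60.

P = 345.80, Y = 3136.60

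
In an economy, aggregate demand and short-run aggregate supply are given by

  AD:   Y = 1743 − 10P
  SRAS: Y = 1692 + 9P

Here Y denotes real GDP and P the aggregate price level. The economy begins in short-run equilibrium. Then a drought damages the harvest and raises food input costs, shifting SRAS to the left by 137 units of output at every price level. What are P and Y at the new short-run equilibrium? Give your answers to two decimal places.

This is a negative supply shock: SRAS shifts left.
New SRAS: Y = 1555 + 9P.
Set AD = SRAS: 1743 − 10P = 1555 + 9P, so 188 = 19P and P = 9.89.
Substituting into AD, Y = 1644.05.

P = 9.89, Y = 1644.05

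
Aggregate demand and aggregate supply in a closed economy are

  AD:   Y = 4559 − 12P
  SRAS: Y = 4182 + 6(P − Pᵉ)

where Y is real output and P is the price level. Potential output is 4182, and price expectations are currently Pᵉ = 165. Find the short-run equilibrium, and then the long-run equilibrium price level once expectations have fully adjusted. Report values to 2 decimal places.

Short run: P = 75.94, Y = 3647.67. Long run: P = 31.42.

Short run: with Pᵉ = 165, SRAS is Y = 3192 + 6P. Setting AD = SRAS gives 1367 = 18P, so P = 75.94 and Y = 4559 − 12P = 3647.67.
Output 3647.67 is below potential 4182, so over time expected prices fall and SRAS shifts right until Y returns to 4182.
Long run: Y = 4182 on the AD curve gives 4182 = 4559 − 12P, so P = 31.42.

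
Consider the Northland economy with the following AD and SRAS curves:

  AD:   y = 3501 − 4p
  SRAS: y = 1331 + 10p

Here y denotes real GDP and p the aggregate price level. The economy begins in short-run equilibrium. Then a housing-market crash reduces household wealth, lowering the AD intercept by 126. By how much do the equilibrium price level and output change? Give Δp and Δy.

This is a negative demand shock: AD shifts left.
New AD: y = 3375 − 4p.
Set AD = SRAS: 3375 − 4p = 1331 + 10p, so 2044 = 14p and p = 146.
y = 3375 − 4·146 = 2791.
Initially p = 155, y = 2881, so Δp = -9 and Δy = -90.

Δp = -9, Δy = -90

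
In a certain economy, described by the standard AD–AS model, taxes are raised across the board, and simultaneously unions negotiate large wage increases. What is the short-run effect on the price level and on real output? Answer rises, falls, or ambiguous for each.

Price level: ambiguous; output: falls

The first event is a negative demand shock: AD shifts left, which by itself pushes P down and Y down.
The second is an adverse supply shock: SRAS shifts left, which by itself pushes P up and Y down.
The two shocks push P in opposite directions, so the effect on P is ambiguous. Both shocks push Y down, so Y falls.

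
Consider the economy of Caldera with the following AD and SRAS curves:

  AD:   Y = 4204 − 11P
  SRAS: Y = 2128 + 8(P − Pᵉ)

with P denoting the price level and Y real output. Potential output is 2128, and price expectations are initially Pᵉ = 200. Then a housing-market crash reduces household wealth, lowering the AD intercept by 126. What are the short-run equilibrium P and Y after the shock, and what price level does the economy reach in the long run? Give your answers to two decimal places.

Short run: P = 186.84, Y = 2022.74. Long run: P = 177.27.

AD shifts left: new AD is Y = 4078 − 11P. With Pᵉ = 200, SRAS is Y = 528 + 8P.
Short run: 4078 − 11P = 528 + 8P gives 3550 = 19P, so P = 186.84 and Y = 4078 − 11P = 2022.74.
Y = 2022.74 is below potential 2128; expectations adjust and SRAS shifts right until Y = 2128.
Long run: on the new AD curve, 2128 = 4078 − 11P gives P = 177.27.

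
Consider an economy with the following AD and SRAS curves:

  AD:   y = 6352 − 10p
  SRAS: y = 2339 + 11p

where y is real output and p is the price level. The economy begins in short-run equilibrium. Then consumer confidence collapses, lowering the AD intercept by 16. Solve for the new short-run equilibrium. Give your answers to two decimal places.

This is a negative demand shock: AD shifts left.
New AD: y = 6336 − 10p.
Set AD = SRAS: 6336 − 10p = 2339 + 11p, so 3997 = 21p and p = 190.33.
Substituting into AD, y = 4432.67.

p = 190.33, y = 4432.67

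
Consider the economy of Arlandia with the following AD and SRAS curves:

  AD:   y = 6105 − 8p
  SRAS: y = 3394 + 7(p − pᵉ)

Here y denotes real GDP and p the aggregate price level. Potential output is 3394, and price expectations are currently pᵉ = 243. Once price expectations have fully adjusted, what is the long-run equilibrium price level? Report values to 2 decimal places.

Long-run p = 338.88

Short run: with pᵉ = 243, SRAS is y = 1693 + 7p. Setting AD = SRAS gives 4412 = 15p, so p = 294.13 and y = 6105 − 8p = 3751.93.
Output 3751.93 is above potential 3394, so over time expected prices rise and SRAS shifts left until y returns to 3394.
Long run: y = 3394 on the AD curve gives 3394 = 6105 − 8p, so p = 338.88.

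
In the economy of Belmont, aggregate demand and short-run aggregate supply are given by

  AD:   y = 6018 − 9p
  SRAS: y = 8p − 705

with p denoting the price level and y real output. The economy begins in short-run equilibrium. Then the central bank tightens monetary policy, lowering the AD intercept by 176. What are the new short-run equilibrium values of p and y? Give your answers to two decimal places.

This is a negative demand shock: AD shifts left.
New AD: y = 5842 − 9p.
Set AD = SRAS: 5842 − 9p = 8p − 705, so 6547 = 17p and p = 385.12.
Substituting into AD, y = 2375.94.

p = 385.12, y = 2375.94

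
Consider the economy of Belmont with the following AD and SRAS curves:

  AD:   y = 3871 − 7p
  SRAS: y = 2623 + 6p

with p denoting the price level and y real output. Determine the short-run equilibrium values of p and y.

p = 96, y = 3199

Set AD = SRAS: 3871 − 7p = 2623 + 6p, so 1248 = 13p and p = 96.
Then y = 3871 − 7·96 = 3199.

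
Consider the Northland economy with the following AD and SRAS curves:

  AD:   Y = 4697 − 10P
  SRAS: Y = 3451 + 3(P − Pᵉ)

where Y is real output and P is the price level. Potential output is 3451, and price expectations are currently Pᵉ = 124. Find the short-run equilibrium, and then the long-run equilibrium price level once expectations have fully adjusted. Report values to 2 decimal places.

Short run: P = 124.46, Y = 3452.38. Long run: P = 124.60.

Short run: with Pᵉ = 124, SRAS is Y = 3079 + 3P. Setting AD = SRAS gives 1618 = 13P, so P = 124.46 and Y = 4697 − 10P = 3452.38.
Output 3452.38 is above potential 3451, so over time expected prices rise and SRAS shifts left until Y returns to 3451.
Long run: Y = 3451 on the AD curve gives 3451 = 4697 − 10P, so P = 124.60.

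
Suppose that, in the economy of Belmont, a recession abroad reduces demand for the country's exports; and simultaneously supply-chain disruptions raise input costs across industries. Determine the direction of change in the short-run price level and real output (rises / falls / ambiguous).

The first event is a negative demand shock: AD shifts left, which by itself pushes P down and Y down.
The second is an adverse supply shock: SRAS shifts left, which by itself pushes P up and Y down.
The two shocks push P in opposite directions, so the effect on P is ambiguous. Both shocks push Y down, so Y falls.

Price level: ambiguous; output: falls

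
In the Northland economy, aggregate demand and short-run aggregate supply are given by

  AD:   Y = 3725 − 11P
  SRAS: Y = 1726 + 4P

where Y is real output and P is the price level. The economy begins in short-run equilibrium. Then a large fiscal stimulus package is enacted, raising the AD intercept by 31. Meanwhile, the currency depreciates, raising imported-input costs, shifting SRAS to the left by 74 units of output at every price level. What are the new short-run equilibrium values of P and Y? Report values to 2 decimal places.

P = 140.27, Y = 2213.07

After both shocks: AD is Y = 3756 − 11P and SRAS is Y = 1652 + 4P.
Setting them equal: 2104 = 15P, so P = 140.27.
Substituting into AD, Y = 2213.07.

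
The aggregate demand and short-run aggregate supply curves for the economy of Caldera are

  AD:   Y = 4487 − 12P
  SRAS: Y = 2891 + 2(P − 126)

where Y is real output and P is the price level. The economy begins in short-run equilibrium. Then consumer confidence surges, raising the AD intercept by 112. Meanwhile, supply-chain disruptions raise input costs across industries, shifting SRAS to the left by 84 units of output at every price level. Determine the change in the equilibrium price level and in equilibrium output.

After both shocks: AD is Y = 4599 − 12P and SRAS is Y = 2555 + 2P.
Setting them equal: 2044 = 14P, so P = 146.
Y = 4599 − 12·146 = 2847.
Initially P = 132, Y = 2903, so ΔP = +14 and ΔY = -56.

ΔP = +14, ΔY = -56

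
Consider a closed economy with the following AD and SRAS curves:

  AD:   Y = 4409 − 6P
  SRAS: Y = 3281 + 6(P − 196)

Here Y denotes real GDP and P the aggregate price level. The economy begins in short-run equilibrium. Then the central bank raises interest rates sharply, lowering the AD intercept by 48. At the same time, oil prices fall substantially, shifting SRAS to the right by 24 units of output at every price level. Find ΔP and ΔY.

ΔP = -6, ΔY = -12

After both shocks: AD is Y = 4361 − 6P and SRAS is Y = 2129 + 6P.
Setting them equal: 2232 = 12P, so P = 186.
Y = 4361 − 6·186 = 3245.
Initially P = 192, Y = 3257, so ΔP = -6 and ΔY = -12.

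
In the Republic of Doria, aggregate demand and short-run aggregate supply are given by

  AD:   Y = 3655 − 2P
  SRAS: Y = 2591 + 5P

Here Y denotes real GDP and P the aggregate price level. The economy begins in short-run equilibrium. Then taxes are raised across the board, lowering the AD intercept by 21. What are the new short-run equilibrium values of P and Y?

P = 149, Y = 3336

This is a negative demand shock: AD shifts left.
New AD: Y = 3634 − 2P.
Set AD = SRAS: 3634 − 2P = 2591 + 5P, so 1043 = 7P and P = 149.
Y = 3634 − 2·149 = 3336.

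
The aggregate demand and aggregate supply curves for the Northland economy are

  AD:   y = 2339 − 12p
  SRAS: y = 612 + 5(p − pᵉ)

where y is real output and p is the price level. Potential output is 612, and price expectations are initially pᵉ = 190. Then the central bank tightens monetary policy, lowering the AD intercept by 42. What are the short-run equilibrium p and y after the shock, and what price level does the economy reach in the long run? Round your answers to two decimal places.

AD shifts left: new AD is y = 2297 − 12p. With pᵉ = 190, SRAS is y = 5p − 338.
Short run: 2297 − 12p = 5p − 338 gives 2635 = 17p, so p = 155.00 and y = 2297 − 12p = 437.00.
y = 437.00 is below potential 612; expectations adjust and SRAS shifts right until y = 612.
Long run: on the new AD curve, 612 = 2297 − 12p gives p = 140.42.

Short run: p = 155.00, y = 437.00. Long run: p = 140.42.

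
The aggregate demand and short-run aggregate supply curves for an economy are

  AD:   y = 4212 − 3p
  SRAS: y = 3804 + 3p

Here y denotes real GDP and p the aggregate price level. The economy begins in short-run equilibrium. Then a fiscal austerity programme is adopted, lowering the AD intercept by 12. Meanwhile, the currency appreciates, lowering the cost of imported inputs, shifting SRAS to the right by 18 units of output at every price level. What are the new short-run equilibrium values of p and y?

After both shocks: AD is y = 4200 − 3p and SRAS is y = 3822 + 3p.
Setting them equal: 378 = 6p, so p = 63.
y = 4200 − 3·63 = 4011.

p = 63, y = 4011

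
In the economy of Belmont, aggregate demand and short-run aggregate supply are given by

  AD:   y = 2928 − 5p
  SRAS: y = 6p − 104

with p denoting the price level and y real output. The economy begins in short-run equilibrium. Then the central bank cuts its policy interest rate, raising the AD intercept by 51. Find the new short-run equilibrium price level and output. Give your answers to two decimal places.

p = 280.27, y = 1577.64

This is a positive demand shock: AD shifts right.
New AD: y = 2979 − 5p.
Set AD = SRAS: 2979 − 5p = 6p − 104, so 3083 = 11p and p = 280.27.
Substituting into AD, y = 1577.64.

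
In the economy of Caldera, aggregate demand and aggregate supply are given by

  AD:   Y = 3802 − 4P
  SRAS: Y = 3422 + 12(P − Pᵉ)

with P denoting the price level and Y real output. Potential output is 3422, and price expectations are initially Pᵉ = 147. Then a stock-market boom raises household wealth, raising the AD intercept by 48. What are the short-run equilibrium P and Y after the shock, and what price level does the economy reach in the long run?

Short run: P = 137, Y = 3302. Long run: P = 107.

AD shifts right: new AD is Y = 3850 − 4P. With Pᵉ = 147, SRAS is Y = 1658 + 12P.
Short run: 3850 − 4P = 1658 + 12P gives 2192 = 16P, so P = 137 and Y = 3850 − 4·137 = 3302.
Y = 3302 is below potential 3422; expectations adjust and SRAS shifts right until Y = 3422.
Long run: on the new AD curve, 3422 = 3850 − 4P gives P = 107.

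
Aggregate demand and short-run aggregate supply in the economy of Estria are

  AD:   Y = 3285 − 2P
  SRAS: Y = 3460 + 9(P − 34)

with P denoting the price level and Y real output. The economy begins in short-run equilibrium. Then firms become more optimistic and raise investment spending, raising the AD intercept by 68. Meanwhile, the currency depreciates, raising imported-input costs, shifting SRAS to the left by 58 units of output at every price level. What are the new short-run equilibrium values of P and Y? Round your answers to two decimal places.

After both shocks: AD is Y = 3353 − 2P and SRAS is Y = 3096 + 9P.
Setting them equal: 257 = 11P, so P = 23.36.
Substituting into AD, Y = 3306.27.

P = 23.36, Y = 3306.27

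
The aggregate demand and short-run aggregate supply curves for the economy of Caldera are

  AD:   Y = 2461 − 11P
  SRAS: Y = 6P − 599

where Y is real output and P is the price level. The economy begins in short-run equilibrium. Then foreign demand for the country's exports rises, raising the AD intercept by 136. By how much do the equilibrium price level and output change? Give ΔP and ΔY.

ΔP = +8, ΔY = +48

This is a positive demand shock: AD shifts right.
New AD: Y = 2597 − 11P.
Set AD = SRAS: 2597 − 11P = 6P − 599, so 3196 = 17P and P = 188.
Y = 2597 − 11·188 = 529.
Initially P = 180, Y = 481, so ΔP = +8 and ΔY = +48.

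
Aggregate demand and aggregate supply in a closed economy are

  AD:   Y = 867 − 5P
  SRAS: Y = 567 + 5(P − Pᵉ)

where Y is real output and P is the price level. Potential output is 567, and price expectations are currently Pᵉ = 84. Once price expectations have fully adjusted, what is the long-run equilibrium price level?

Short run: with Pᵉ = 84, SRAS is Y = 147 + 5P. Setting AD = SRAS gives 720 = 10P, so P = 72 and Y = 867 − 5·72 = 507.
Output 507 is below potential 567, so over time expected prices fall and SRAS shifts right until Y returns to 567.
Long run: Y = 567 on the AD curve gives 567 = 867 − 5P, so P = 60.

Long-run P = 60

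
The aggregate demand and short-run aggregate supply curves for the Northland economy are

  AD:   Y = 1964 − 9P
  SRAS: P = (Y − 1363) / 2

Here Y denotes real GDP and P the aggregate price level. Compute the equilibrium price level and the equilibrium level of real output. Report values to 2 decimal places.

Rearrange SRAS to Y = 1363 + 2P.
Set AD = SRAS: 1964 − 9P = 1363 + 2P, so 601 = 11P and P = 54.64.
Substituting into AD, Y = 1964 − 9P = 1472.27.

P = 54.64, Y = 1472.27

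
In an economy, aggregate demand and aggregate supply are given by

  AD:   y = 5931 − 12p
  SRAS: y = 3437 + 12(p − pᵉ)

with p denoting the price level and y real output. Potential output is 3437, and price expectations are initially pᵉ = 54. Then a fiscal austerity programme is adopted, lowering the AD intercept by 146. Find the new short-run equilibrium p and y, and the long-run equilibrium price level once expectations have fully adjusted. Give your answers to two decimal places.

AD shifts left: new AD is y = 5785 − 12p. With pᵉ = 54, SRAS is y = 2789 + 12p.
Short run: 5785 − 12p = 2789 + 12p gives 2996 = 24p, so p = 124.83 and y = 5785 − 12p = 4287.00.
y = 4287.00 is above potential 3437; expectations adjust and SRAS shifts left until y = 3437.
Long run: on the new AD curve, 3437 = 5785 − 12p gives p = 195.67.

Short run: p = 124.83, y = 4287.00. Long run: p = 195.67.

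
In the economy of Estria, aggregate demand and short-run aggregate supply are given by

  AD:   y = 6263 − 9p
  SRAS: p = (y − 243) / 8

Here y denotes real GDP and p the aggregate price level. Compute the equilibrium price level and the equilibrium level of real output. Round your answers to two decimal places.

Rearrange SRAS to y = 243 + 8p.
Set AD = SRAS: 6263 − 9p = 243 + 8p, so 6020 = 17p and p = 354.12.
Substituting into AD, y = 6263 − 9p = 3075.94.

p = 354.12, y = 3075.94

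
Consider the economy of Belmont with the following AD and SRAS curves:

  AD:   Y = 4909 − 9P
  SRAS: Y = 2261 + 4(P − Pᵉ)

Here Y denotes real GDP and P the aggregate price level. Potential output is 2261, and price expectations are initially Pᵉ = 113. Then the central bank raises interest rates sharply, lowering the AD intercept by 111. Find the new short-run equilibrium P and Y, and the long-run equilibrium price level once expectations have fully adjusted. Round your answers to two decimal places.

AD shifts left: new AD is Y = 4798 − 9P. With Pᵉ = 113, SRAS is Y = 1809 + 4P.
Short run: 4798 − 9P = 1809 + 4P gives 2989 = 13P, so P = 229.92 and Y = 4798 − 9P = 2728.69.
Y = 2728.69 is above potential 2261; expectations adjust and SRAS shifts left until Y = 2261.
Long run: on the new AD curve, 2261 = 4798 − 9P gives P = 281.89.

Short run: P = 229.92, Y = 2728.69. Long run: P = 281.89.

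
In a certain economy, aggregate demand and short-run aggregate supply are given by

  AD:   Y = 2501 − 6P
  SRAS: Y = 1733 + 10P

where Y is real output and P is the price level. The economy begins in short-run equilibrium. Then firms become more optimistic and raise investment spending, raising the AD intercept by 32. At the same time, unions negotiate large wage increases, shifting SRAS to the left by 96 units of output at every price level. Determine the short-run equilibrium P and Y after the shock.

After both shocks: AD is Y = 2533 − 6P and SRAS is Y = 1637 + 10P.
Setting them equal: 896 = 16P, so P = 56.
Y = 2533 − 6·56 = 2197.

P = 56, Y = 2197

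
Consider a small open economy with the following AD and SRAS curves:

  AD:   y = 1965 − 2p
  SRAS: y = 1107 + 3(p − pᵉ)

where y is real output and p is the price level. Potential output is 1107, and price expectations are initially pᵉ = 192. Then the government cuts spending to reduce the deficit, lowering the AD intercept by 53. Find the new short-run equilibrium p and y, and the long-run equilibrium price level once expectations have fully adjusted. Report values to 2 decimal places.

Short run: p = 276.20, y = 1359.60. Long run: p = 402.50.

AD shifts left: new AD is y = 1912 − 2p. With pᵉ = 192, SRAS is y = 531 + 3p.
Short run: 1912 − 2p = 531 + 3p gives 1381 = 5p, so p = 276.20 and y = 1912 − 2p = 1359.60.
y = 1359.60 is above potential 1107; expectations adjust and SRAS shifts left until y = 1107.
Long run: on the new AD curve, 1107 = 1912 − 2p gives p = 402.50.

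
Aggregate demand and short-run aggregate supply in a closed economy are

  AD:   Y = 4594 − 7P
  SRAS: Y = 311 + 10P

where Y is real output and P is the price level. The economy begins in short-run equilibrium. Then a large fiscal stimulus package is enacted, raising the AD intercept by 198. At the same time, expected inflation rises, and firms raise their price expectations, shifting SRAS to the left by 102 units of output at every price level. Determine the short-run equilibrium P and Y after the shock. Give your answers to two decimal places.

After both shocks: AD is Y = 4792 − 7P and SRAS is Y = 209 + 10P.
Setting them equal: 4583 = 17P, so P = 269.59.
Substituting into AD, Y = 2904.88.

P = 269.59, Y = 2904.88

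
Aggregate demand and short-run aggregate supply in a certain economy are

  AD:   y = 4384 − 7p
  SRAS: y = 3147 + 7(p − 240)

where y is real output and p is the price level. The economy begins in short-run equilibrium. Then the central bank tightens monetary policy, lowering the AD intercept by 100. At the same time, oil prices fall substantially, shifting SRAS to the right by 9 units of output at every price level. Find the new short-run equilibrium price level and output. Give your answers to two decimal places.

p = 200.57, y = 2880.00

After both shocks: AD is y = 4284 − 7p and SRAS is y = 1476 + 7p.
Setting them equal: 2808 = 14p, so p = 200.57.
Substituting into AD, y = 2880.00.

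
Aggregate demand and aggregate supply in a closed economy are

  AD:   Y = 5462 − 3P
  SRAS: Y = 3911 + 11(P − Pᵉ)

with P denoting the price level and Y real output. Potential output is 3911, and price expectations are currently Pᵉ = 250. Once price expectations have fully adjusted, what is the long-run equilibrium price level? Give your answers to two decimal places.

Long-run P = 517.00

Short run: with Pᵉ = 250, SRAS is Y = 1161 + 11P. Setting AD = SRAS gives 4301 = 14P, so P = 307.21 and Y = 5462 − 3P = 4540.36.
Output 4540.36 is above potential 3911, so over time expected prices rise and SRAS shifts left until Y returns to 3911.
Long run: Y = 3911 on the AD curve gives 3911 = 5462 − 3P, so P = 517.00.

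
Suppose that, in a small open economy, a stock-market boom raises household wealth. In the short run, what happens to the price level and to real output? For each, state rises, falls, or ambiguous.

Price level: rises; output: rises

This is a positive demand shock: AD shifts right.
Moving along the upward-sloping SRAS curve, P rises and Y rises.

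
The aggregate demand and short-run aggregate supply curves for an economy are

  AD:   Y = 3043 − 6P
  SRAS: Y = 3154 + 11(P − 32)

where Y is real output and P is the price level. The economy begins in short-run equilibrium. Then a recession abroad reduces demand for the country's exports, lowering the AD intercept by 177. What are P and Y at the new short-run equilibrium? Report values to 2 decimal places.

P = 3.76, Y = 2843.41

This is a negative demand shock: AD shifts left.
New AD: Y = 2866 − 6P.
SRAS can be written Y = 2802 + 11P.
Set AD = SRAS: 2866 − 6P = 2802 + 11P, so 64 = 17P and P = 3.76.
Substituting into AD, Y = 2843.41.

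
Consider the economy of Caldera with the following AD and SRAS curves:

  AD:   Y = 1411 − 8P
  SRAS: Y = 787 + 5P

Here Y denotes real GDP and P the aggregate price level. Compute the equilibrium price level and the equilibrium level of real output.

Set AD = SRAS: 1411 − 8P = 787 + 5P, so 624 = 13P and P = 48.
Then Y = 1411 − 8·48 = 1027.

P = 48, Y = 1027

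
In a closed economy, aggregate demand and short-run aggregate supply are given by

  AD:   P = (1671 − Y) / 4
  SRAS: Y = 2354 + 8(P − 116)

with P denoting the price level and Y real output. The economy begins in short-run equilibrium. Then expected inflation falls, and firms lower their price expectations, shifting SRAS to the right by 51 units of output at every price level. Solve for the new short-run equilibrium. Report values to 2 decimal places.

This is a positive supply shock: SRAS shifts right.
New SRAS: Y = 1477 + 8P.
Set AD = SRAS: 1671 − 4P = 1477 + 8P, so 194 = 12P and P = 16.17.
Substituting into AD, Y = 1606.33.

P = 16.17, Y = 1606.33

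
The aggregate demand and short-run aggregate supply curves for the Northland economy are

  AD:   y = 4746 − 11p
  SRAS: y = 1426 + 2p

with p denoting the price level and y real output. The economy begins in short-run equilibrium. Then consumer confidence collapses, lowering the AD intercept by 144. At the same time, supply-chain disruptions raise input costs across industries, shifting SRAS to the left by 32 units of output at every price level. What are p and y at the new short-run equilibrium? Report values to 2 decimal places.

p = 246.77, y = 1887.54

After both shocks: AD is y = 4602 − 11p and SRAS is y = 1394 + 2p.
Setting them equal: 3208 = 13p, so p = 246.77.
Substituting into AD, y = 1887.54.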